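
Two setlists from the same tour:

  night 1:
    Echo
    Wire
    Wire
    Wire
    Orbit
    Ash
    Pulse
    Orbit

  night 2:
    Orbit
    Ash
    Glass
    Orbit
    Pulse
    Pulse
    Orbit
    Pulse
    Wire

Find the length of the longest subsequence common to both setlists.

Pick Orbit (night 1 #5, night 2 #1), then Ash (night 1 #6, night 2 #2), then Pulse (night 1 #7, night 2 #6), then Orbit (night 1 #8, night 2 #7); all 4 songs appear in both, in order. Since dp[8][9] = 4, nothing longer is possible.

4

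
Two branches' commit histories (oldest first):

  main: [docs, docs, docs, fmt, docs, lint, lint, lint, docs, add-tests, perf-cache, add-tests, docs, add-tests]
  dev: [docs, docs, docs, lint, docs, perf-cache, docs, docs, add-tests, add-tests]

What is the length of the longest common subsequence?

8

Match docs [2,1], docs [3,2], docs [5,3], lint [8,4], docs [9,5], perf-cache [11,6], add-tests [12,9], add-tests [14,10] — 8 commits in the same relative order in both, and the DP table's final entry dp[14][10] is also 8, so no common subsequence is longer.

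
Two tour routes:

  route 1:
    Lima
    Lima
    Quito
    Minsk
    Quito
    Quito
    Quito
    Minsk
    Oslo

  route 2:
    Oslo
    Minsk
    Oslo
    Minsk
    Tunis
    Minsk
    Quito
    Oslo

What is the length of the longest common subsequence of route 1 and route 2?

Pick Minsk [4,6], then Quito [7,7], then Oslo [9,8]; all 3 stops appear in both, in order. The LCS DP gives dp[9][8] = 3, so this is optimal.

3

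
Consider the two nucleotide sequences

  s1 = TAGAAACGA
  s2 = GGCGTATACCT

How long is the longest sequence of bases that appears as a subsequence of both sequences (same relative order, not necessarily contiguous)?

4

One common subsequence of length 4: T at s1[1]=s2[5] → A at s1[2]=s2[6] → A at s1[4]=s2[8] → C at s1[7]=s2[10]. The LCS DP gives dp[9][11] = 4, so this is optimal.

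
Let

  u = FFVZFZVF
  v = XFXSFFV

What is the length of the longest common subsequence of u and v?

4

Pick F at u[1]=v[2], then F at u[2]=v[5], then F at u[5]=v[6], then V at u[7]=v[7]; all 4 characters appear in both, in order. The LCS DP gives dp[8][7] = 4, so this is optimal.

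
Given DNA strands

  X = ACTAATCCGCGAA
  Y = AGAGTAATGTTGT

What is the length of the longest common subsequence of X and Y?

7

Match A at X[1]=Y[3], then T at X[3]=Y[5], then A at X[4]=Y[6], then A at X[5]=Y[7], then T at X[6]=Y[8], then G at X[9]=Y[9], then G at X[11]=Y[12] — 7 bases in the same relative order in both. dp[13][13] = 7 confirms this is the maximum.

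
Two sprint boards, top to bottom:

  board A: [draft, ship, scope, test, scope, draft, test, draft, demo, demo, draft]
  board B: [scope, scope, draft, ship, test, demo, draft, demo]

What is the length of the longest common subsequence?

6

One common subsequence of length 6: scope at board A[3]=board B[1] → scope at board A[5]=board B[2] → draft at board A[6]=board B[3] → test at board A[7]=board B[5] → draft at board A[8]=board B[7] → demo at board A[10]=board B[8]. The LCS DP gives dp[11][8] = 6, so this is optimal.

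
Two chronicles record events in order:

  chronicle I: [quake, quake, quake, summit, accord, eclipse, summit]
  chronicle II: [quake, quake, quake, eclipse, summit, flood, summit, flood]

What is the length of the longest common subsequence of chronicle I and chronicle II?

5

One common subsequence of length 5: quake [1,1], then quake [2,2], then quake [3,3], then summit [4,5], then summit [7,7]. dp[7][8] = 5 confirms this is the maximum.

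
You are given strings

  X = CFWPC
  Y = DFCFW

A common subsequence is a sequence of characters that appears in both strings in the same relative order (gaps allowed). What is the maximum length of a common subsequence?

3

Pick C at X[1]=Y[3] → F at X[2]=Y[4] → W at X[3]=Y[5]; all 3 characters appear in both, in order. Since dp[5][5] = 3, nothing longer is possible.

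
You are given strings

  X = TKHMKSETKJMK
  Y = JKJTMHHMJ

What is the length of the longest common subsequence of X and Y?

Let dp[i][j] be the LCS length of the first i characters of X and the first j characters of Y. dp[i][j] = dp[i-1][j-1]+1 when the i-th and j-th characters match, else max(dp[i-1][j], dp[i][j-1]).
    ·  J  K  J  T  M  H  H  M  J
 ·  0  0  0  0  0  0  0  0  0  0
 T  0  0  0  0  1  1  1  1  1  1
 K  0  0  1  1  1  1  1  1  1  1
 H  0  0  1  1  1  1  2  2  2  2
 M  0  0  1  1  1  2  2  2  3  3
 K  0  0  1  1  1  2  2  2  3  3
 S  0  0  1  1  1  2  2  2  3  3
 E  0  0  1  1  1  2  2  2  3  3
 T  0  0  1  1  2  2  2  2  3  3
 K  0  0  1  1  2  2  2  2  3  3
 J  0  1  1  2  2  2  2  2  3  4
 M  0  1  1  2  2  3  3  3  3  4
 K  0  1  2  2  2  3  3  3  3  4
dp[12][9] = 4. One LCS (by backtracking along matches): THMJ.

4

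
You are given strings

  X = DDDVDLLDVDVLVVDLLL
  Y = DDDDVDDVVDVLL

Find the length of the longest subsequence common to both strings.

11

Match D [1,2] → D [2,3] → D [3,4] → V [4,5] → D [5,6] → D [8,7] → V [9,9] → D [10,10] → V [14,11] → L [17,12] → L [18,13] — 11 characters in the same relative order in both, and the DP table's final entry dp[18][13] is also 11, so no common subsequence is longer.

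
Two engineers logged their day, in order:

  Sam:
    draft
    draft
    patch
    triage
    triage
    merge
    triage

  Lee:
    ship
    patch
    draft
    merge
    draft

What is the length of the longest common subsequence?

2

Taking draft [1,3], then draft [2,5] gives a common subsequence of length 2. The LCS DP gives dp[7][5] = 2, so this is optimal.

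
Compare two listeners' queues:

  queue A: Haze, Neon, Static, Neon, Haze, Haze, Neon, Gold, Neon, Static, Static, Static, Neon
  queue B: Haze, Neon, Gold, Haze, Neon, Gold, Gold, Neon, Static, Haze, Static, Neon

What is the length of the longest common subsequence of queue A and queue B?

9

Taking Haze (queue A #1, queue B #1); then Neon (queue A #2, queue B #2); then Haze (queue A #6, queue B #4); then Neon (queue A #7, queue B #5); then Gold (queue A #8, queue B #7); then Neon (queue A #9, queue B #8); then Static (queue A #10, queue B #9); then Static (queue A #12, queue B #11); then Neon (queue A #13, queue B #12) gives a common subsequence of length 9. Since dp[13][12] = 9, nothing longer is possible.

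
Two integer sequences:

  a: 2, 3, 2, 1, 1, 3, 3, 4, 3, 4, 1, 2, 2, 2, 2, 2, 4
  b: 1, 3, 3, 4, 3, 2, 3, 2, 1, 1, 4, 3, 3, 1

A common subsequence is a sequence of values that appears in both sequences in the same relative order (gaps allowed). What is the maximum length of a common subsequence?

One common subsequence of length 8: 2 (a #1, b #6); then 3 (a #2, b #7); then 2 (a #3, b #8); then 1 (a #4, b #9); then 1 (a #5, b #10); then 3 (a #7, b #12); then 3 (a #9, b #13); then 1 (a #11, b #14). Since dp[17][14] = 8, nothing longer is possible.

8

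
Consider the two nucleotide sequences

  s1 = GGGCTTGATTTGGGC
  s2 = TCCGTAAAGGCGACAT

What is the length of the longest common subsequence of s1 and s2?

One common subsequence of length 7: G at s1[1]=s2[4]; then G at s1[2]=s2[9]; then G at s1[3]=s2[10]; then C at s1[4]=s2[11]; then G at s1[7]=s2[12]; then A at s1[8]=s2[15]; then T at s1[11]=s2[16]. The LCS DP gives dp[15][16] = 7, so this is optimal.

7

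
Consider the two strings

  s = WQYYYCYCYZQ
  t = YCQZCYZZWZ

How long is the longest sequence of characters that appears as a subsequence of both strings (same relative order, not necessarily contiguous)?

Let dp[i][j] be the LCS length of the first i characters of s and the first j characters of t. dp[i][j] = dp[i-1][j-1]+1 when the i-th and j-th characters match, else max(dp[i-1][j], dp[i][j-1]).
    ·  Y  C  Q  Z  C  Y  Z  Z  W  Z
 ·  0  0  0  0  0  0  0  0  0  0  0
 W  0  0  0  0  0  0  0  0  0  1  1
 Q  0  0  0  1  1  1  1  1  1  1  1
 Y  0  1  1  1  1  1  2  2  2  2  2
 Y  0  1  1  1  1  1  2  2  2  2  2
 Y  0  1  1  1  1  1  2  2  2  2  2
 C  0  1  2  2  2  2  2  2  2  2  2
 Y  0  1  2  2  2  2  3  3  3  3  3
 C  0  1  2  2  2  3  3  3  3  3  3
 Y  0  1  2  2  2  3  4  4  4  4  4
 Z  0  1  2  2  3  3  4  5  5  5  5
 Q  0  1  2  3  3  3  4  5  5  5  5
dp[11][10] = 5. One LCS (by backtracking along matches): YCCYZ.

5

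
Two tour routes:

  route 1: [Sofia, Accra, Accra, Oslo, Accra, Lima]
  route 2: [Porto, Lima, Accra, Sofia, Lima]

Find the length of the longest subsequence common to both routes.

One common subsequence of length 2: Sofia at route 1[1]=route 2[4]; then Lima at route 1[6]=route 2[5]. The LCS DP gives dp[6][5] = 2, so this is optimal.

2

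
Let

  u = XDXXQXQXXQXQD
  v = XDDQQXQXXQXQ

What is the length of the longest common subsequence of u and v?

10

One common subsequence of length 10: X at u[1]=v[1] → D at u[2]=v[3] → Q at u[5]=v[5] → X at u[6]=v[6] → Q at u[7]=v[7] → X at u[8]=v[8] → X at u[9]=v[9] → Q at u[10]=v[10] → X at u[11]=v[11] → Q at u[12]=v[12]. Since dp[13][12] = 10, nothing longer is possible.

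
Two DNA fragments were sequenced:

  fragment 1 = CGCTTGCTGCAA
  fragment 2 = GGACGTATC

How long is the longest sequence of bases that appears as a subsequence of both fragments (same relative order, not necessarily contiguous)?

5

Pick C (fragment 1 #1, fragment 2 #4); then G (fragment 1 #2, fragment 2 #5); then T (fragment 1 #4, fragment 2 #6); then T (fragment 1 #8, fragment 2 #8); then C (fragment 1 #10, fragment 2 #9); all 5 bases appear in both, in order. dp[12][9] = 5 confirms this is the maximum.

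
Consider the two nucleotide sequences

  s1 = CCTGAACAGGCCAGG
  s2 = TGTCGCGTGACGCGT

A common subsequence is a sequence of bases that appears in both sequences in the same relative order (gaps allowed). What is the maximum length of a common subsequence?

9

Taking C [1,4] → C [2,6] → T [3,8] → G [4,9] → A [6,10] → C [7,11] → G [10,12] → C [12,13] → G [14,14] gives a common subsequence of length 9, and the DP table's final entry dp[15][15] is also 9, so no common subsequence is longer.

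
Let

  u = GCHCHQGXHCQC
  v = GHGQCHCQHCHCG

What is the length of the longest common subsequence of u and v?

8

Pick G [1,3], then C [2,5], then H [3,6], then C [4,7], then Q [6,8], then H [9,9], then C [10,10], then C [12,12]; all 8 characters appear in both, in order. dp[12][13] = 8 confirms this is the maximum.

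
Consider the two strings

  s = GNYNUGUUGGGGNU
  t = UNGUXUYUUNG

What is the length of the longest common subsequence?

Pick G (s #1, t #3), Y (s #3, t #7), U (s #5, t #8), U (s #7, t #9), G (s #12, t #11); all 5 characters appear in both, in order. dp[14][11] = 5 confirms this is the maximum.

5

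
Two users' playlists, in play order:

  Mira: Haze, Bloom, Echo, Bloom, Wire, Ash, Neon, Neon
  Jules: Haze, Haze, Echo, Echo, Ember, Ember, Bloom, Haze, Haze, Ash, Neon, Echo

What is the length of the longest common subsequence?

Match Haze [1,2] → Echo [3,4] → Bloom [4,7] → Ash [6,10] → Neon [7,11] — 5 songs in the same relative order in both, and the DP table's final entry dp[8][12] is also 5, so no common subsequence is longer.

5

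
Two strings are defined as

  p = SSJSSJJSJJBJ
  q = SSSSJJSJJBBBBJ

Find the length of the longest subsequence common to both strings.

Pick S (p #1, q #1) → S (p #2, q #2) → S (p #4, q #3) → S (p #5, q #4) → J (p #6, q #5) → J (p #7, q #6) → S (p #8, q #7) → J (p #9, q #8) → J (p #10, q #9) → B (p #11, q #13) → J (p #12, q #14); all 11 characters appear in both, in order. Since dp[12][14] = 11, nothing longer is possible.

11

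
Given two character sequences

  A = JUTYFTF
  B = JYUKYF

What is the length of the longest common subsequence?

Let dp[i][j] be the LCS length of the first i characters of A and the first j characters of B. dp[i][j] = dp[i-1][j-1]+1 when the i-th and j-th characters match, else max(dp[i-1][j], dp[i][j-1]).
    ·  J  Y  U  K  Y  F
 ·  0  0  0  0  0  0  0
 J  0  1  1  1  1  1  1
 U  0  1  1  2  2  2  2
 T  0  1  1  2  2  2  2
 Y  0  1  2  2  2  3  3
 F  0  1  2  2  2  3  4
 T  0  1  2  2  2  3  4
 F  0  1  2  2  2  3  4
dp[7][6] = 4. One LCS (by backtracking along matches): JUYF.

4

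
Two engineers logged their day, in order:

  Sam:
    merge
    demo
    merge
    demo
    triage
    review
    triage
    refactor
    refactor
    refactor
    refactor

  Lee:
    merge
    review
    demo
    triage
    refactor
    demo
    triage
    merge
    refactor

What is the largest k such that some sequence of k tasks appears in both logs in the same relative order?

5

Pick merge at Sam[1]=Lee[1], demo at Sam[2]=Lee[3], demo at Sam[4]=Lee[6], triage at Sam[5]=Lee[7], refactor at Sam[11]=Lee[9]; all 5 tasks appear in both, in order. Since dp[11][9] = 5, nothing longer is possible.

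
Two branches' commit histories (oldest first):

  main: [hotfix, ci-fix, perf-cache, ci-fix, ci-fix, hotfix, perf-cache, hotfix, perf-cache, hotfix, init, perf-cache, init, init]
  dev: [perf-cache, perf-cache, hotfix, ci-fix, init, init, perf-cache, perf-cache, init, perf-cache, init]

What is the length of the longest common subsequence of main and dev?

7

Taking hotfix at main[1]=dev[3], then ci-fix at main[2]=dev[4], then perf-cache at main[7]=dev[7], then perf-cache at main[9]=dev[8], then init at main[11]=dev[9], then perf-cache at main[12]=dev[10], then init at main[14]=dev[11] gives a common subsequence of length 7. The LCS DP gives dp[14][11] = 7, so this is optimal.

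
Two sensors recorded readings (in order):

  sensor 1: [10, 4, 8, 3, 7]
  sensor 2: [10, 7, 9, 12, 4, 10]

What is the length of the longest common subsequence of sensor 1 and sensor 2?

One common subsequence of length 2: 10 [1,1] → 4 [2,5], and the DP table's final entry dp[5][6] is also 2, so no common subsequence is longer.

2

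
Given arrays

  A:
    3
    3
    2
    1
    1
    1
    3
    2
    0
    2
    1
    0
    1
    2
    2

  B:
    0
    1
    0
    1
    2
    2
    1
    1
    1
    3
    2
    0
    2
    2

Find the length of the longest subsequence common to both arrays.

9

One common subsequence of length 9: 2 [3,6]; then 1 [4,7]; then 1 [5,8]; then 1 [6,9]; then 3 [7,10]; then 2 [10,11]; then 0 [12,12]; then 2 [14,13]; then 2 [15,14]. dp[15][14] = 9 confirms this is the maximum.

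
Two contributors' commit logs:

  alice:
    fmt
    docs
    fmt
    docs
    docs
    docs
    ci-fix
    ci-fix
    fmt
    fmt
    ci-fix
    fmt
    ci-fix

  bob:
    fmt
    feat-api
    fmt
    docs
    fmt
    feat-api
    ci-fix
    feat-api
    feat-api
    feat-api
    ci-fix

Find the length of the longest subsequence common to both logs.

One common subsequence of length 6: fmt [1,1], then fmt [3,3], then docs [6,4], then fmt [9,5], then ci-fix [11,7], then ci-fix [13,11]. The LCS DP gives dp[13][11] = 6, so this is optimal.

6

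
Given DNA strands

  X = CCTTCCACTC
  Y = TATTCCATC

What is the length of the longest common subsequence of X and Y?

7

Pick T (X #3, Y #3); then T (X #4, Y #4); then C (X #5, Y #5); then C (X #6, Y #6); then A (X #7, Y #7); then T (X #9, Y #8); then C (X #10, Y #9); all 7 bases appear in both, in order. Since dp[10][9] = 7, nothing longer is possible.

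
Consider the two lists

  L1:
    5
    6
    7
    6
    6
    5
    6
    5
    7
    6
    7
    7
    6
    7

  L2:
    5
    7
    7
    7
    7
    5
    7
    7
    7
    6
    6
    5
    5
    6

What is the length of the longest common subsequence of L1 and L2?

7

Match 5 [1,6]; then 7 [3,9]; then 6 [4,10]; then 6 [5,11]; then 5 [6,12]; then 5 [8,13]; then 6 [13,14] — 7 values in the same relative order in both, and the DP table's final entry dp[14][14] is also 7, so no common subsequence is longer.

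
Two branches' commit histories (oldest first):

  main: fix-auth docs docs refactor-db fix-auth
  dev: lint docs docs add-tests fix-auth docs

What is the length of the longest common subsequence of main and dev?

3

One common subsequence of length 3: docs (main #2, dev #2); then docs (main #3, dev #3); then fix-auth (main #5, dev #5). The LCS DP gives dp[5][6] = 3, so this is optimal.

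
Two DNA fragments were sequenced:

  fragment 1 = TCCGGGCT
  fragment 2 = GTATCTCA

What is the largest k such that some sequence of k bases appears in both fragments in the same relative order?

3

Pick T (fragment 1 #1, fragment 2 #4), C (fragment 1 #2, fragment 2 #5), C (fragment 1 #3, fragment 2 #7); all 3 bases appear in both, in order. The LCS DP gives dp[8][8] = 3, so this is optimal.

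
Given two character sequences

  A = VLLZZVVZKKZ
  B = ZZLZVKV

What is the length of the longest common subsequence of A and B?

4

Pick L (A #3, B #3) → Z (A #5, B #4) → V (A #6, B #5) → V (A #7, B #7); all 4 characters appear in both, in order. dp[11][7] = 4 confirms this is the maximum.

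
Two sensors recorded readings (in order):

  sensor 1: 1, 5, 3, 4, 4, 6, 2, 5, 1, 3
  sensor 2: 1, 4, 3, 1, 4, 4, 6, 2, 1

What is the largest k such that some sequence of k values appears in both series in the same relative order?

7

Let dp[i][j] be the LCS length of the first i values of sensor 1 and the first j values of sensor 2. dp[i][j] = dp[i-1][j-1]+1 when the i-th and j-th values match, else max(dp[i-1][j], dp[i][j-1]).
    ·  1  4  3  1  4  4  6  2  1
 ·  0  0  0  0  0  0  0  0  0  0
 1  0  1  1  1  1  1  1  1  1  1
 5  0  1  1  1  1  1  1  1  1  1
 3  0  1  1  2  2  2  2  2  2  2
 4  0  1  2  2  2  3  3  3  3  3
 4  0  1  2  2  2  3  4  4  4  4
 6  0  1  2  2  2  3  4  5  5  5
 2  0  1  2  2  2  3  4  5  6  6
 5  0  1  2  2  2  3  4  5  6  6
 1  0  1  2  2  3  3  4  5  6  7
 3  0  1  2  3  3  3  4  5  6  7
dp[10][9] = 7. One LCS (by backtracking along matches): 1, 3, 4, 4, 6, 2, 1.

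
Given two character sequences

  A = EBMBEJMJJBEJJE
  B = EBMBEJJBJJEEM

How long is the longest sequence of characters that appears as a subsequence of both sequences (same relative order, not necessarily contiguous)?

Taking E at A[1]=B[1], then B at A[2]=B[2], then M at A[3]=B[3], then B at A[4]=B[4], then E at A[5]=B[5], then J at A[8]=B[6], then J at A[9]=B[7], then B at A[10]=B[8], then J at A[12]=B[9], then J at A[13]=B[10], then E at A[14]=B[12] gives a common subsequence of length 11. The LCS DP gives dp[14][13] = 11, so this is optimal.

11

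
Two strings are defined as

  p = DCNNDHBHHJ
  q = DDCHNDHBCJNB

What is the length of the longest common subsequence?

7

Pick D (p #1, q #2); then C (p #2, q #3); then N (p #4, q #5); then D (p #5, q #6); then H (p #6, q #7); then B (p #7, q #8); then J (p #10, q #10); all 7 characters appear in both, in order. The LCS DP gives dp[10][12] = 7, so this is optimal.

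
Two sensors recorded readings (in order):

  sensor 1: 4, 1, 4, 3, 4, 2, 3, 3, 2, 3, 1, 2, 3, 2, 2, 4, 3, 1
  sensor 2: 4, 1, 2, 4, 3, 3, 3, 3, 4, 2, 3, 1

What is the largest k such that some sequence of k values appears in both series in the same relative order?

10

Pick 4 at sensor 1[1]=sensor 2[1], then 1 at sensor 1[2]=sensor 2[2], then 4 at sensor 1[3]=sensor 2[4], then 3 at sensor 1[4]=sensor 2[5], then 3 at sensor 1[7]=sensor 2[6], then 3 at sensor 1[8]=sensor 2[7], then 3 at sensor 1[10]=sensor 2[8], then 2 at sensor 1[15]=sensor 2[10], then 3 at sensor 1[17]=sensor 2[11], then 1 at sensor 1[18]=sensor 2[12]; all 10 values appear in both, in order. dp[18][12] = 10 confirms this is the maximum.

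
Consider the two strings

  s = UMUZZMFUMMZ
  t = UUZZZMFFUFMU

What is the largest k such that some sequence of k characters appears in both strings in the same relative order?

8

Match U [1,1] → U [3,2] → Z [4,4] → Z [5,5] → M [6,6] → F [7,8] → U [8,9] → M [9,11] — 8 characters in the same relative order in both. Since dp[11][12] = 8, nothing longer is possible.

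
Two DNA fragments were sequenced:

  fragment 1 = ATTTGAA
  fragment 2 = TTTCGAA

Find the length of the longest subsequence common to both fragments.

Pick T at fragment 1[2]=fragment 2[1]; then T at fragment 1[3]=fragment 2[2]; then T at fragment 1[4]=fragment 2[3]; then G at fragment 1[5]=fragment 2[5]; then A at fragment 1[6]=fragment 2[6]; then A at fragment 1[7]=fragment 2[7]; all 6 bases appear in both, in order, and the DP table's final entry dp[7][7] is also 6, so no common subsequence is longer.

6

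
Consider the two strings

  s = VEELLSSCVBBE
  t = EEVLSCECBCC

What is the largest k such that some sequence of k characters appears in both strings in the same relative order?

Pick E (s #2, t #1), E (s #3, t #2), L (s #5, t #4), S (s #6, t #5), C (s #8, t #8), B (s #10, t #9); all 6 characters appear in both, in order. Since dp[12][11] = 6, nothing longer is possible.

6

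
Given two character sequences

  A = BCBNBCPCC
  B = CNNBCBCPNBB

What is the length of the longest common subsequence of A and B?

Taking B at A[1]=B[4]; then C at A[2]=B[5]; then B at A[3]=B[6]; then N at A[4]=B[9]; then B at A[5]=B[11] gives a common subsequence of length 5. dp[9][11] = 5 confirms this is the maximum.

5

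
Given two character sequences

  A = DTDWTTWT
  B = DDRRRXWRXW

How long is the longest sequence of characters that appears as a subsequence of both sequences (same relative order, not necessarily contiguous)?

One common subsequence of length 4: D at A[1]=B[1] → D at A[3]=B[2] → W at A[4]=B[7] → W at A[7]=B[10], and the DP table's final entry dp[8][10] is also 4, so no common subsequence is longer.

4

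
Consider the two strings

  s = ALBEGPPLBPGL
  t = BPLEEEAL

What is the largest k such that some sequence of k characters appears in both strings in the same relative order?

Pick B at s[3]=t[1], P at s[7]=t[2], L at s[8]=t[3], L at s[12]=t[8]; all 4 characters appear in both, in order, and the DP table's final entry dp[12][8] is also 4, so no common subsequence is longer.

4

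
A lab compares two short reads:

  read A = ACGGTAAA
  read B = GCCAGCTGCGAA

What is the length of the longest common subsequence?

Let dp[i][j] be the LCS length of the first i bases of read A and the first j bases of read B. dp[i][j] = dp[i-1][j-1]+1 when the i-th and j-th bases match, else max(dp[i-1][j], dp[i][j-1]).
    ·  G  C  C  A  G  C  T  G  C  G  A  A
 ·  0  0  0  0  0  0  0  0  0  0  0  0  0
 A  0  0  0  0  1  1  1  1  1  1  1  1  1
 C  0  0  1  1  1  1  2  2  2  2  2  2  2
 G  0  1  1  1  1  2  2  2  3  3  3  3  3
 G  0  1  1  1  1  2  2  2  3  3  4  4  4
 T  0  1  1  1  1  2  2  3  3  3  4  4  4
 A  0  1  1  1  2  2  2  3  3  3  4  5  5
 A  0  1  1  1  2  2  2  3  3  3  4  5  6
 A  0  1  1  1  2  2  2  3  3  3  4  5  6
dp[8][12] = 6. One LCS (by backtracking along matches): ACGGAA.

6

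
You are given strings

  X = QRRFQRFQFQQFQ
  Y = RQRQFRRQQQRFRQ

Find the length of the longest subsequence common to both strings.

One common subsequence of length 9: Q [1,2], then R [2,3], then R [3,6], then R [6,7], then Q [8,8], then Q [10,9], then Q [11,10], then F [12,12], then Q [13,14]. The LCS DP gives dp[13][14] = 9, so this is optimal.

9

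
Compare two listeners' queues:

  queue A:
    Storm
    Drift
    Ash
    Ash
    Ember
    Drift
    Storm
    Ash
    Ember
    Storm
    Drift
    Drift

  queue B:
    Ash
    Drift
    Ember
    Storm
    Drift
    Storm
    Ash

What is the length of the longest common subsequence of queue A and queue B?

Match Drift (queue A #2, queue B #2); then Ember (queue A #5, queue B #3); then Drift (queue A #6, queue B #5); then Storm (queue A #7, queue B #6); then Ash (queue A #8, queue B #7) — 5 songs in the same relative order in both, and the DP table's final entry dp[12][7] is also 5, so no common subsequence is longer.

5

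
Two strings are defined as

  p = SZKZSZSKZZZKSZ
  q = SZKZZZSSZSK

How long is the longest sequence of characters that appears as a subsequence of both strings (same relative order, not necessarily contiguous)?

8

One common subsequence of length 8: S at p[1]=q[1], then Z at p[2]=q[2], then K at p[3]=q[3], then Z at p[4]=q[6], then S at p[5]=q[8], then Z at p[6]=q[9], then S at p[7]=q[10], then K at p[12]=q[11], and the DP table's final entry dp[14][11] is also 8, so no common subsequence is longer.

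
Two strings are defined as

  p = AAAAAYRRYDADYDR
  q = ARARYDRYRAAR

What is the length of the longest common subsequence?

7

Match A (p #1, q #1), A (p #2, q #3), Y (p #6, q #5), R (p #7, q #7), R (p #8, q #9), A (p #11, q #11), R (p #15, q #12) — 7 characters in the same relative order in both. dp[15][12] = 7 confirms this is the maximum.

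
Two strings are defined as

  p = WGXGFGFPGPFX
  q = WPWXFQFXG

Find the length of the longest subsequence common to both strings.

Taking W [1,3], then X [3,4], then F [5,5], then F [7,7], then G [9,9] gives a common subsequence of length 5. dp[12][9] = 5 confirms this is the maximum.

5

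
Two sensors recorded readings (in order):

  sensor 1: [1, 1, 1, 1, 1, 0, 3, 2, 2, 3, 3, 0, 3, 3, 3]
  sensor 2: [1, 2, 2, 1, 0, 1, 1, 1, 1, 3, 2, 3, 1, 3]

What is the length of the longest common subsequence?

One common subsequence of length 9: 1 [1,4], then 1 [2,6], then 1 [3,7], then 1 [4,8], then 1 [5,9], then 3 [7,10], then 2 [9,11], then 3 [10,12], then 3 [15,14]. dp[15][14] = 9 confirms this is the maximum.

9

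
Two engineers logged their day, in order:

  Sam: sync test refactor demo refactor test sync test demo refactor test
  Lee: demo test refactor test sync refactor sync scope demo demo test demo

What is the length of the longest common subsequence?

6

Pick test (Sam #2, Lee #2); then refactor (Sam #3, Lee #3); then refactor (Sam #5, Lee #6); then sync (Sam #7, Lee #7); then test (Sam #8, Lee #11); then demo (Sam #9, Lee #12); all 6 tasks appear in both, in order. Since dp[11][12] = 6, nothing longer is possible.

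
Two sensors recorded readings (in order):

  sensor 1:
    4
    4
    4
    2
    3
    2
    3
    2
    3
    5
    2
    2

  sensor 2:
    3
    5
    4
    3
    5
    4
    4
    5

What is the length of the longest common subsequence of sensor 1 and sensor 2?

4

Pick 4 (sensor 1 #1, sensor 2 #3), 4 (sensor 1 #2, sensor 2 #6), 4 (sensor 1 #3, sensor 2 #7), 5 (sensor 1 #10, sensor 2 #8); all 4 values appear in both, in order. Since dp[12][8] = 4, nothing longer is possible.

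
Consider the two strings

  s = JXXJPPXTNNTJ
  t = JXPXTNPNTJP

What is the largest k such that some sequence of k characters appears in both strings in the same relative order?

9

Pick J (s #1, t #1) → X (s #3, t #2) → P (s #6, t #3) → X (s #7, t #4) → T (s #8, t #5) → N (s #9, t #6) → N (s #10, t #8) → T (s #11, t #9) → J (s #12, t #10); all 9 characters appear in both, in order, and the DP table's final entry dp[12][11] is also 9, so no common subsequence is longer.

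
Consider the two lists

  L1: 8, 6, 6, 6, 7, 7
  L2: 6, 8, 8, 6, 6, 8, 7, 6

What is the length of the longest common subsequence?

4

Match 8 (L1 #1, L2 #3), then 6 (L1 #2, L2 #4), then 6 (L1 #3, L2 #5), then 6 (L1 #4, L2 #8) — 4 values in the same relative order in both. dp[6][8] = 4 confirms this is the maximum.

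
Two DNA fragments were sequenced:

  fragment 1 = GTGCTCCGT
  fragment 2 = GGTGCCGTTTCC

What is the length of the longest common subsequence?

Pick G (fragment 1 #1, fragment 2 #2); then T (fragment 1 #2, fragment 2 #3); then G (fragment 1 #3, fragment 2 #4); then C (fragment 1 #4, fragment 2 #6); then T (fragment 1 #5, fragment 2 #10); then C (fragment 1 #6, fragment 2 #11); then C (fragment 1 #7, fragment 2 #12); all 7 bases appear in both, in order. dp[9][12] = 7 confirms this is the maximum.

7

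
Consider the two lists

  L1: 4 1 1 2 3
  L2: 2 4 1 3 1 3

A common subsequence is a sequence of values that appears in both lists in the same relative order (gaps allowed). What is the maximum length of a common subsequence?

4

One common subsequence of length 4: 4 (L1 #1, L2 #2), 1 (L1 #2, L2 #3), 1 (L1 #3, L2 #5), 3 (L1 #5, L2 #6). dp[5][6] = 4 confirms this is the maximum.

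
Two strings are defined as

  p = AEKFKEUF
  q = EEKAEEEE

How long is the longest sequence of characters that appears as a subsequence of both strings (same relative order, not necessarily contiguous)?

Pick A (p #1, q #4) → E (p #2, q #7) → E (p #6, q #8); all 3 characters appear in both, in order, and the DP table's final entry dp[8][8] is also 3, so no common subsequence is longer.

3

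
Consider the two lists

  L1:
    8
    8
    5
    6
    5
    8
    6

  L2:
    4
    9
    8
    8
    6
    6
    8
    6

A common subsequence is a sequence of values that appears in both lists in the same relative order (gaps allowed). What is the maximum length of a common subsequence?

Let dp[i][j] be the LCS length of the first i values of L1 and the first j values of L2. dp[i][j] = dp[i-1][j-1]+1 when the i-th and j-th values match, else max(dp[i-1][j], dp[i][j-1]).
    ·  4  9  8  8  6  6  8  6
 ·  0  0  0  0  0  0  0  0  0
 8  0  0  0  1  1  1  1  1  1
 8  0  0  0  1  2  2  2  2  2
 5  0  0  0  1  2  2  2  2  2
 6  0  0  0  1  2  3  3  3  3
 5  0  0  0  1  2  3  3  3  3
 8  0  0  0  1  2  3  3  4  4
 6  0  0  0  1  2  3  4  4  5
dp[7][8] = 5. One LCS (by backtracking along matches): 8, 8, 6, 8, 6.

5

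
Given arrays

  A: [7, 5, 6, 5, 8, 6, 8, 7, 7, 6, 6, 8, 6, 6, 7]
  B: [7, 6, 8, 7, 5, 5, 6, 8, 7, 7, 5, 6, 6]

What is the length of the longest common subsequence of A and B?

9

Taking 7 at A[1]=B[4] → 5 at A[2]=B[5] → 5 at A[4]=B[6] → 6 at A[6]=B[7] → 8 at A[7]=B[8] → 7 at A[8]=B[9] → 7 at A[9]=B[10] → 6 at A[13]=B[12] → 6 at A[14]=B[13] gives a common subsequence of length 9. The LCS DP gives dp[15][13] = 9, so this is optimal.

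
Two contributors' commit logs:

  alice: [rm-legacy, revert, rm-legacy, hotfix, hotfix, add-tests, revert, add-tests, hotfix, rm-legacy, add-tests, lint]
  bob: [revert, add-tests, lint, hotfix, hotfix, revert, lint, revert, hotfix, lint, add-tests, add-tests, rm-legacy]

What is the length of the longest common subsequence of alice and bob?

6

Taking revert [2,1] → hotfix [4,5] → hotfix [5,9] → add-tests [6,11] → add-tests [8,12] → rm-legacy [10,13] gives a common subsequence of length 6. Since dp[12][13] = 6, nothing longer is possible.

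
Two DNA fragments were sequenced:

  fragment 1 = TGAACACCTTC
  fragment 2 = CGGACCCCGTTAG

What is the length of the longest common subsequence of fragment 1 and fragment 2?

One common subsequence of length 7: G (fragment 1 #2, fragment 2 #3), then A (fragment 1 #3, fragment 2 #4), then C (fragment 1 #5, fragment 2 #6), then C (fragment 1 #7, fragment 2 #7), then C (fragment 1 #8, fragment 2 #8), then T (fragment 1 #9, fragment 2 #10), then T (fragment 1 #10, fragment 2 #11). dp[11][13] = 7 confirms this is the maximum.

7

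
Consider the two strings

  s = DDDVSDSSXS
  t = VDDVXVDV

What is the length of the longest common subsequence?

4

Let dp[i][j] be the LCS length of the first i characters of s and the first j characters of t. dp[i][j] = dp[i-1][j-1]+1 when the i-th and j-th characters match, else max(dp[i-1][j], dp[i][j-1]).
    ·  V  D  D  V  X  V  D  V
 ·  0  0  0  0  0  0  0  0  0
 D  0  0  1  1  1  1  1  1  1
 D  0  0  1  2  2  2  2  2  2
 D  0  0  1  2  2  2  2  3  3
 V  0  1  1  2  3  3  3  3  4
 S  0  1  1  2  3  3  3  3  4
 D  0  1  2  2  3  3  3  4  4
 S  0  1  2  2  3  3  3  4  4
 S  0  1  2  2  3  3  3  4  4
 X  0  1  2  2  3  4  4  4  4
 S  0  1  2  2  3  4  4  4  4
dp[10][8] = 4. One LCS (by backtracking along matches): DDDV.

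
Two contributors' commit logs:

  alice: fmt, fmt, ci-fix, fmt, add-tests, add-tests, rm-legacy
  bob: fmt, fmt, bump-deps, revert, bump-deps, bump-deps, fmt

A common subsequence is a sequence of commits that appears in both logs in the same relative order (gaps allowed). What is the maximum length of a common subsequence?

One common subsequence of length 3: fmt (alice #1, bob #1), fmt (alice #2, bob #2), fmt (alice #4, bob #7). Since dp[7][7] = 3, nothing longer is possible.

3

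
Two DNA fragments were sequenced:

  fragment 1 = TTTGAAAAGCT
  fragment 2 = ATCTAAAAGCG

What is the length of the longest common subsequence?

8

Taking T [1,2] → T [3,4] → A [5,5] → A [6,6] → A [7,7] → A [8,8] → G [9,9] → C [10,10] gives a common subsequence of length 8. Since dp[11][11] = 8, nothing longer is possible.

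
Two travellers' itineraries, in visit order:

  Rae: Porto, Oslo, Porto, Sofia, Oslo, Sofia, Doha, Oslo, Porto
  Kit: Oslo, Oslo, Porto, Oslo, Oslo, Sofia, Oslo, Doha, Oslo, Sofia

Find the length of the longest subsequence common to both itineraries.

6

Taking Porto at Rae[1]=Kit[3] → Oslo at Rae[2]=Kit[5] → Sofia at Rae[4]=Kit[6] → Oslo at Rae[5]=Kit[7] → Doha at Rae[7]=Kit[8] → Oslo at Rae[8]=Kit[9] gives a common subsequence of length 6. dp[9][10] = 6 confirms this is the maximum.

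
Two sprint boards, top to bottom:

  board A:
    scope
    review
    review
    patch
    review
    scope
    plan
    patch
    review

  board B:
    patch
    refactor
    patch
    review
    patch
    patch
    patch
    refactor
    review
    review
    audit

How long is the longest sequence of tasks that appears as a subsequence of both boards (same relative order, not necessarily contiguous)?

Taking review [2,4], then patch [4,7], then review [5,9], then review [9,10] gives a common subsequence of length 4. Since dp[9][11] = 4, nothing longer is possible.

4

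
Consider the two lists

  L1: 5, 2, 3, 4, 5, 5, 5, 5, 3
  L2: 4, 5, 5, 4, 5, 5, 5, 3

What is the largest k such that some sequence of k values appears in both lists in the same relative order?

Let dp[i][j] be the LCS length of the first i values of L1 and the first j values of L2. dp[i][j] = dp[i-1][j-1]+1 when the i-th and j-th values match, else max(dp[i-1][j], dp[i][j-1]).
    ·  4  5  5  4  5  5  5  3
 ·  0  0  0  0  0  0  0  0  0
 5  0  0  1  1  1  1  1  1  1
 2  0  0  1  1  1  1  1  1  1
 3  0  0  1  1  1  1  1  1  2
 4  0  1  1  1  2  2  2  2  2
 5  0  1  2  2  2  3  3  3  3
 5  0  1  2  3  3  3  4  4  4
 5  0  1  2  3  3  4  4  5  5
 5  0  1  2  3  3  4  5  5  5
 3  0  1  2  3  3  4  5  5  6
dp[9][8] = 6. One LCS (by backtracking along matches): 5, 4, 5, 5, 5, 3.

6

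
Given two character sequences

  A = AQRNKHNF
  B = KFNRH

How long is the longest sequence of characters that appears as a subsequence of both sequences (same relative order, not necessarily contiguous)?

Pick R at A[3]=B[4], then H at A[6]=B[5]; all 2 characters appear in both, in order. Since dp[8][5] = 2, nothing longer is possible.

2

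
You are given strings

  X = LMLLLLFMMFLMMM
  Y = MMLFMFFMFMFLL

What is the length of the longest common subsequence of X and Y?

Match L [1,3]; then M [2,5]; then F [7,7]; then M [8,8]; then M [9,10]; then F [10,11]; then L [11,13] — 7 characters in the same relative order in both. The LCS DP gives dp[14][13] = 7, so this is optimal.

7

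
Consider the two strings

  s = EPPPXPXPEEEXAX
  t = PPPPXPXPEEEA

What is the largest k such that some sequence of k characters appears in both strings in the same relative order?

11

One common subsequence of length 11: P [2,2], then P [3,3], then P [4,4], then X [5,5], then P [6,6], then X [7,7], then P [8,8], then E [9,9], then E [10,10], then E [11,11], then A [13,12]. Since dp[14][12] = 11, nothing longer is possible.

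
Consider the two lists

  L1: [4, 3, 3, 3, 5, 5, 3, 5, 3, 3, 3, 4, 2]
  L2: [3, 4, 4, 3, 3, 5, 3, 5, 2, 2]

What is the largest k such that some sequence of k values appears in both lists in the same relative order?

7

Let dp[i][j] be the LCS length of the first i values of L1 and the first j values of L2. dp[i][j] = dp[i-1][j-1]+1 when the i-th and j-th values match, else max(dp[i-1][j], dp[i][j-1]).
    ·  3  4  4  3  3  5  3  5  2  2
 ·  0  0  0  0  0  0  0  0  0  0  0
 4  0  0  1  1  1  1  1  1  1  1  1
 3  0  1  1  1  2  2  2  2  2  2  2
 3  0  1  1  1  2  3  3  3  3  3  3
 3  0  1  1  1  2  3  3  4  4  4  4
 5  0  1  1  1  2  3  4  4  5  5  5
 5  0  1  1  1  2  3  4  4  5  5  5
 3  0  1  1  1  2  3  4  5  5  5  5
 5  0  1  1  1  2  3  4  5  6  6  6
 3  0  1  1  1  2  3  4  5  6  6  6
 3  0  1  1  1  2  3  4  5  6  6  6
 3  0  1  1  1  2  3  4  5  6  6  6
 4  0  1  2  2  2  3  4  5  6  6  6
 2  0  1  2  2  2  3  4  5  6  7  7
dp[13][10] = 7. One LCS (by backtracking along matches): 4, 3, 3, 5, 3, 5, 2.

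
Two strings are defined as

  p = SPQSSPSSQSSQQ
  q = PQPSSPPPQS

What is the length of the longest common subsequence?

7

Taking P (p #2, q #1) → Q (p #3, q #2) → S (p #4, q #4) → S (p #5, q #5) → P (p #6, q #8) → Q (p #9, q #9) → S (p #11, q #10) gives a common subsequence of length 7. dp[13][10] = 7 confirms this is the maximum.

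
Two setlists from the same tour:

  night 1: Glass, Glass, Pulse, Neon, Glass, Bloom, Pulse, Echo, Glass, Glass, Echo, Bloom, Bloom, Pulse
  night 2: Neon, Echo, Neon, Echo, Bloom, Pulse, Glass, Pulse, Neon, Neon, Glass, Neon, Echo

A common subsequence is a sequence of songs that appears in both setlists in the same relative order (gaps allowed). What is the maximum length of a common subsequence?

Match Neon [4,3], Bloom [6,5], Pulse [7,6], Glass [9,7], Glass [10,11], Echo [11,13] — 6 songs in the same relative order in both. The LCS DP gives dp[14][13] = 6, so this is optimal.

6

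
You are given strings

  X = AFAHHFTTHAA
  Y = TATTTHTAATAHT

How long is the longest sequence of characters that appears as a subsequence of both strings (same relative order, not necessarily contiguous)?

Taking A (X #1, Y #2) → T (X #7, Y #4) → T (X #8, Y #5) → H (X #9, Y #6) → A (X #10, Y #9) → A (X #11, Y #11) gives a common subsequence of length 6, and the DP table's final entry dp[11][13] is also 6, so no common subsequence is longer.

6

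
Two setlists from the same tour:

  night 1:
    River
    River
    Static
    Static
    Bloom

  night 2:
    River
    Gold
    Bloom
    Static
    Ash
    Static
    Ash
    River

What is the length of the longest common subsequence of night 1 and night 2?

3

Match River [1,1], Static [3,4], Static [4,6] — 3 songs in the same relative order in both. The LCS DP gives dp[5][8] = 3, so this is optimal.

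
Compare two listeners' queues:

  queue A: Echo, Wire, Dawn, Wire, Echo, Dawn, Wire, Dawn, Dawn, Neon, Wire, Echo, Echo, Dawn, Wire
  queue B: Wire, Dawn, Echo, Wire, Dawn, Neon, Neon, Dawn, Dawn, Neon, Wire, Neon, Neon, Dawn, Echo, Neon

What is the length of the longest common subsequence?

Pick Wire (queue A #2, queue B #1) → Dawn (queue A #3, queue B #2) → Wire (queue A #4, queue B #4) → Dawn (queue A #6, queue B #5) → Dawn (queue A #8, queue B #8) → Dawn (queue A #9, queue B #9) → Neon (queue A #10, queue B #10) → Wire (queue A #11, queue B #11) → Echo (queue A #12, queue B #15); all 9 songs appear in both, in order. dp[15][16] = 9 confirms this is the maximum.

9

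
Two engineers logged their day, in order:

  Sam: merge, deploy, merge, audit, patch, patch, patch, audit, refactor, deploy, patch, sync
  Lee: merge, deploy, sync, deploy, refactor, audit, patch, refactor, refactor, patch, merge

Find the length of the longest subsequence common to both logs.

6

Match merge at Sam[1]=Lee[1]; then deploy at Sam[2]=Lee[4]; then audit at Sam[4]=Lee[6]; then patch at Sam[5]=Lee[7]; then refactor at Sam[9]=Lee[9]; then patch at Sam[11]=Lee[10] — 6 tasks in the same relative order in both, and the DP table's final entry dp[12][11] is also 6, so no common subsequence is longer.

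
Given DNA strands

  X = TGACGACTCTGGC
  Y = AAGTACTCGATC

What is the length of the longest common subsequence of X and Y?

Taking A (X #3, Y #2); then G (X #5, Y #3); then A (X #6, Y #5); then C (X #7, Y #6); then T (X #8, Y #7); then C (X #9, Y #8); then T (X #10, Y #11); then C (X #13, Y #12) gives a common subsequence of length 8, and the DP table's final entry dp[13][12] is also 8, so no common subsequence is longer.

8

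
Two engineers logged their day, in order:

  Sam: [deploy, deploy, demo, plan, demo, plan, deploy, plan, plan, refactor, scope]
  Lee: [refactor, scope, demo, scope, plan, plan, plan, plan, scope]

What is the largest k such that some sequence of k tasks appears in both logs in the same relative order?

6

One common subsequence of length 6: demo at Sam[3]=Lee[3] → plan at Sam[4]=Lee[5] → plan at Sam[6]=Lee[6] → plan at Sam[8]=Lee[7] → plan at Sam[9]=Lee[8] → scope at Sam[11]=Lee[9]. The LCS DP gives dp[11][9] = 6, so this is optimal.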